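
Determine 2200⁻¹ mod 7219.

2694

By the extended Euclidean algorithm:
7219 = 3×2200 + 619
2200 = 3×619 + 343
619 = 1×343 + 276
343 = 1×276 + 67
276 = 4×67 + 8
67 = 8×8 + 3
8 = 2×3 + 2
3 = 1×2 + 1
2 = 2×1 + 0
gcd(2200, 7219) = 1, so the inverse exists.
Bézout: 1 = −821×7219 + 2694×2200.
So 2200⁻¹ ≡ 2694 (mod 7219).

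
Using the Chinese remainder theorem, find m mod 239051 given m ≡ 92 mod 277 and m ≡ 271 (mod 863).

277⁻¹ mod 863: 277·782 ≡ 1 (mod 863), so 277⁻¹ ≡ 782.
m = 92 + 277·((271 − 92)·782 mod 863) = 92 + 277·172 = 47736.

47736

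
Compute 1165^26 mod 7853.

7844

Using repeated squaring:
1165^1 ≡ 1165 (mod 7853)
1165^2 ≡ 1165^2 = 1357225 ≡ 6509 (mod 7853)
1165^4 ≡ 6509^2 = 42367081 ≡ 146 (mod 7853)
1165^8 ≡ 146^2 = 21316 ≡ 5610 (mod 7853)
1165^16 ≡ 5610^2 = 31472100 ≡ 5129 (mod 7853)
1165^26 = 1165^16 * 1165^8 * 1165^2 ≡ 5129 * 5610 * 6509 (mod 7853).
Accumulate the product:
5129 * 5610 = 28773690 ≡ 298
298 * 6509 = 1939682 ≡ 7844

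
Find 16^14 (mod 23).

Using repeated squaring:
14 in binary is 1110, i.e. 14 = 8 + 4 + 2.
16^1 ≡ 16 (mod 23)
16^2 ≡ 16^2 = 256 ≡ 3 (mod 23)
16^4 ≡ 3^2 = 9 (mod 23)
16^8 ≡ 9^2 = 81 ≡ 12 (mod 23)
16^14 = 16^8 × 16^4 × 16^2 ≡ 12 × 9 × 3 (mod 23).
Accumulate the product:
12 × 9 = 108 ≡ 16
16 × 3 = 48 ≡ 2

2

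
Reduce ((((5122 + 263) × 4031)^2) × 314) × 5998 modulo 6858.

5122 + 263 = 5385
5385 × 4031 = 21706935 ≡ 1365 (mod 6858)
(1365)^2 ≡ 4707 (mod 6858)
4707 × 314 = 1477998 ≡ 3528 (mod 6858)
3528 × 5998 = 21160944 ≡ 4014 (mod 6858)

4014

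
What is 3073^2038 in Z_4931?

Compute successive squares:
3073^1 ≡ 3073 (mod 4931)
3073^2 ≡ 3073^2 = 9443329 ≡ 464 (mod 4931)
3073^4 ≡ 464^2 = 215296 ≡ 3263 (mod 4931)
3073^8 ≡ 3263^2 = 10647169 ≡ 1140 (mod 4931)
3073^16 ≡ 1140^2 = 1299600 ≡ 2747 (mod 4931)
3073^32 ≡ 2747^2 = 7546009 ≡ 1579 (mod 4931)
3073^64 ≡ 1579^2 = 2493241 ≡ 3086 (mod 4931)
3073^128 ≡ 3086^2 = 9523396 ≡ 1635 (mod 4931)
3073^256 ≡ 1635^2 = 2673225 ≡ 623 (mod 4931)
3073^512 ≡ 623^2 = 388129 ≡ 3511 (mod 4931)
3073^1024 ≡ 3511^2 = 12327121 ≡ 4552 (mod 4931)
3073^2038 = 3073^1024 · 3073^512 · 3073^256 · 3073^128 · 3073^64 · 3073^32 · 3073^16 · 3073^4 · 3073^2 ≡ 4552 · 3511 · 623 · 1635 · 3086 · 1579 · 2747 · 3263 · 464 (mod 4931).
Accumulate the product:
4552 · 3511 = 15982072 ≡ 701
701 · 623 = 436723 ≡ 2795
2795 · 1635 = 4569825 ≡ 3719
3719 · 3086 = 11476834 ≡ 2397
2397 · 1579 = 3784863 ≡ 2786
2786 · 2747 = 7653142 ≡ 230
230 · 3263 = 750490 ≡ 978
978 · 464 = 453792 ≡ 140

140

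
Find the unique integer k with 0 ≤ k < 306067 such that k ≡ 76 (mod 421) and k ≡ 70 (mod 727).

282146

421⁻¹ mod 727: 421*373 ≡ 1 (mod 727), so 421⁻¹ ≡ 373.
k = 76 + 421*((70 − 76)*373 mod 727) = 76 + 421*670 = 282146.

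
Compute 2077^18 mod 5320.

2129

By square-and-multiply:
18 in binary is 10010, i.e. 18 = 16 + 2.
2077^1 ≡ 2077 (mod 5320)
2077^2 ≡ 2077^2 = 4313929 ≡ 4729 (mod 5320)
2077^4 ≡ 4729^2 = 22363441 ≡ 3481 (mod 5320)
2077^8 ≡ 3481^2 = 12117361 ≡ 3721 (mod 5320)
2077^16 ≡ 3721^2 = 13845841 ≡ 3201 (mod 5320)
2077^18 = 2077^16 × 2077^2 ≡ 3201 × 4729 (mod 5320).
3201 × 4729 = 15137529 ≡ 2129 (mod 5320).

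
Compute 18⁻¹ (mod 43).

12

43 = 2·18 + 7
18 = 2·7 + 4
7 = 1·4 + 3
4 = 1·3 + 1
3 = 3·1 + 0
gcd(18, 43) = 1, so the inverse exists.
Bézout: 1 = −5·43 + 12·18.
So 18⁻¹ ≡ 12 (mod 43).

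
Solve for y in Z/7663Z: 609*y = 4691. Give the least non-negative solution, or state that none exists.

1115

gcd(609, 7663) = 1, so a unique solution mod 7663 exists.
609⁻¹ ≡ 5159 (mod 7663).
y ≡ 5159*4691 ≡ 1115 (mod 7663).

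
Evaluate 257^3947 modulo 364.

17

Compute successive squares:
3947 in binary is 111101101011, i.e. 3947 = 2048 + 1024 + 512 + 256 + 64 + 32 + 8 + 2 + 1.
257^1 ≡ 257 (mod 364)
257^2 ≡ 257^2 = 66049 ≡ 165 (mod 364)
257^4 ≡ 165^2 = 27225 ≡ 289 (mod 364)
257^8 ≡ 289^2 = 83521 ≡ 165 (mod 364)
257^16 ≡ 165^2 = 27225 ≡ 289 (mod 364)
257^32 ≡ 289^2 = 83521 ≡ 165 (mod 364)
257^64 ≡ 165^2 = 27225 ≡ 289 (mod 364)
257^128 ≡ 289^2 = 83521 ≡ 165 (mod 364)
257^256 ≡ 165^2 = 27225 ≡ 289 (mod 364)
257^512 ≡ 289^2 = 83521 ≡ 165 (mod 364)
257^1024 ≡ 165^2 = 27225 ≡ 289 (mod 364)
257^2048 ≡ 289^2 = 83521 ≡ 165 (mod 364)
257^3947 = 257^2048 · 257^1024 · 257^512 · 257^256 · 257^64 · 257^32 · 257^8 · 257^2 · 257^1 ≡ 165 · 289 · 165 · 289 · 289 · 165 · 165 · 165 · 257 (mod 364).
Accumulate the product:
165 · 289 = 47685 ≡ 1
1 · 165 = 165
165 · 289 = 47685 ≡ 1
1 · 289 = 289
289 · 165 = 47685 ≡ 1
1 · 165 = 165
165 · 165 = 27225 ≡ 289
289 · 257 = 74273 ≡ 17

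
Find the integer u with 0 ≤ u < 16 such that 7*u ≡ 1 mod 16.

Apply the Euclidean algorithm and back-substitute:
16 = 2*7 + 2
7 = 3*2 + 1
2 = 2*1 + 0
gcd(7, 16) = 1, so the inverse exists.
Back-substitute for 1:
1 = 1*7 − 3*2
  = −3*16 + 7*7
So 7⁻¹ ≡ 7 (mod 16).

7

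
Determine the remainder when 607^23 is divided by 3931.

Compute successive squares:
23 in binary is 10111, i.e. 23 = 16 + 4 + 2 + 1.
607^1 ≡ 607 (mod 3931)
607^2 ≡ 607^2 = 368449 ≡ 2866 (mod 3931)
607^4 ≡ 2866^2 = 8213956 ≡ 2097 (mod 3931)
607^8 ≡ 2097^2 = 4397409 ≡ 2551 (mod 3931)
607^16 ≡ 2551^2 = 6507601 ≡ 1796 (mod 3931)
607^23 = 607^16 * 607^4 * 607^2 * 607^1 ≡ 1796 * 2097 * 2866 * 607 (mod 3931).
Accumulate the product:
1796 * 2097 = 3766212 ≡ 314
314 * 2866 = 899924 ≡ 3656
3656 * 607 = 2219192 ≡ 2108

2108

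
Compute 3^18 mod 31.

4

18 in binary is 10010, i.e. 18 = 16 + 2.
3^1 ≡ 3 (mod 31)
3^2 ≡ 3^2 = 9 (mod 31)
3^4 ≡ 9^2 = 81 ≡ 19 (mod 31)
3^8 ≡ 19^2 = 361 ≡ 20 (mod 31)
3^16 ≡ 20^2 = 400 ≡ 28 (mod 31)
3^18 = 3^16 * 3^2 ≡ 28 * 9 (mod 31).
28 * 9 = 252 ≡ 4 (mod 31).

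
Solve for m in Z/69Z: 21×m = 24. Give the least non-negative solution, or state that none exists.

11

gcd(21, 69) = 3, and 3 | 24, so solutions exist.
Divide through by 3: 7×m ≡ 8 (mod 23).
7⁻¹ ≡ 10 (mod 23).
m ≡ 10×8 ≡ 11 (mod 23).
The smallest non-negative solution is m = 11.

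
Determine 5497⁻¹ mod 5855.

5348

5855 = 1×5497 + 358
5497 = 15×358 + 127
358 = 2×127 + 104
127 = 1×104 + 23
104 = 4×23 + 12
23 = 1×12 + 11
12 = 1×11 + 1
11 = 11×1 + 0
gcd(5497, 5855) = 1, so the inverse exists.
Bézout: 1 = 476×5855 − 507×5497.
So 5497⁻¹ ≡ −507 ≡ 5348 (mod 5855).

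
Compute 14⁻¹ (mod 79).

17

By the extended Euclidean algorithm:
79 = 5×14 + 9
14 = 1×9 + 5
9 = 1×5 + 4
5 = 1×4 + 1
4 = 4×1 + 0
gcd(14, 79) = 1, so the inverse exists.
Bézout: 1 = −3×79 + 17×14.
So 14⁻¹ ≡ 17 (mod 79).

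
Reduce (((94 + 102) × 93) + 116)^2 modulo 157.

154

94 + 102 = 196 ≡ 39 (mod 157)
39 × 93 = 3627 ≡ 16 (mod 157)
16 + 116 = 132
(132)^2 ≡ 154 (mod 157)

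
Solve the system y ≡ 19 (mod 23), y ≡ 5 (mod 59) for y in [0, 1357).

1008

23⁻¹ mod 59: 23·18 ≡ 1 (mod 59), so 23⁻¹ ≡ 18.
y = 19 + 23·((5 − 19)·18 mod 59) = 19 + 23·43 = 1008.
Check: 1008 mod 23 = 19, 1008 mod 59 = 5. ✓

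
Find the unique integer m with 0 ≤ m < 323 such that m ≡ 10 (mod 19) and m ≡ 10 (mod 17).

19⁻¹ mod 17: 19*9 ≡ 1 (mod 17), so 19⁻¹ ≡ 9.
m = 10 + 19*((10 − 10)*9 mod 17) = 10 + 19*0 = 10.

10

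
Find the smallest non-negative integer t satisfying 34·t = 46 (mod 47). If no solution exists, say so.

gcd(34, 47) = 1, so a unique solution mod 47 exists.
34⁻¹ ≡ 18 (mod 47).
t ≡ 18·46 ≡ 29 (mod 47).

29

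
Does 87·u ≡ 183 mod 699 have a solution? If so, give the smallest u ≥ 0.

gcd(87, 699) = 3, and 3 | 183, so solutions exist.
Divide through by 3: 29·u ≡ 61 mod 233.
29⁻¹ ≡ 225 (mod 233).
u ≡ 225·61 ≡ 211 (mod 233).
The smallest non-negative solution is u = 211.

211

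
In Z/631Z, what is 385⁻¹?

Run the extended Euclidean algorithm:
631 = 1×385 + 246
385 = 1×246 + 139
246 = 1×139 + 107
139 = 1×107 + 32
107 = 3×32 + 11
32 = 2×11 + 10
11 = 1×10 + 1
10 = 10×1 + 0
gcd(385, 631) = 1, so the inverse exists.
Bézout: 1 = 36×631 − 59×385.
So 385⁻¹ ≡ −59 ≡ 572 (mod 631).

572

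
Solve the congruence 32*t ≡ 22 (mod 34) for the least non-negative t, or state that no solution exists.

6

gcd(32, 34) = 2, and 2 | 22, so solutions exist.
Divide through by 2: 16*t mod 17 = 11.
16⁻¹ ≡ 16 (mod 17).
t ≡ 16*11 ≡ 6 (mod 17).
The smallest non-negative solution is t = 6.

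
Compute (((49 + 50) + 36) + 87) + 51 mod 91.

0

49 + 50 = 99 ≡ 8 (mod 91)
8 + 36 = 44
44 + 87 = 131 ≡ 40 (mod 91)
40 + 51 = 91 ≡ 0 (mod 91)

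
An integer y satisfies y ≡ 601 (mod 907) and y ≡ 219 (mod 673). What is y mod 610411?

322586

907⁻¹ mod 673: 907×325 ≡ 1 (mod 673), so 907⁻¹ ≡ 325.
y = 601 + 907×((219 − 601)×325 mod 673) = 601 + 907×355 = 322586.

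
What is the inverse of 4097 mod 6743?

Run the extended Euclidean algorithm:
6743 = 1×4097 + 2646
4097 = 1×2646 + 1451
2646 = 1×1451 + 1195
1451 = 1×1195 + 256
1195 = 4×256 + 171
256 = 1×171 + 85
171 = 2×85 + 1
85 = 85×1 + 0
gcd(4097, 6743) = 1, so the inverse exists.
Back-substitute for 1:
1 = 1×171 − 2×85
  = −2×256 + 3×171
  = 3×1195 − 14×256
  = −14×1451 + 17×1195
  = 17×2646 − 31×1451
  = −31×4097 + 48×2646
  = 48×6743 − 79×4097
So 4097⁻¹ ≡ −79 ≡ 6664 (mod 6743).

6664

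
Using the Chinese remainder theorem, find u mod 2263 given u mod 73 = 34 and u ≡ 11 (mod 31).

910

73⁻¹ mod 31: 73×17 ≡ 1 (mod 31), so 73⁻¹ ≡ 17.
u = 34 + 73×((11 − 34)×17 mod 31) = 34 + 73×12 = 910.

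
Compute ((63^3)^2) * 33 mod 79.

(63)^3 ≡ 12 (mod 79)
(12)^2 ≡ 65 (mod 79)
65 * 33 = 2145 ≡ 12 (mod 79)

12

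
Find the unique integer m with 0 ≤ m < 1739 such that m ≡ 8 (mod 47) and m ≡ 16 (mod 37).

47⁻¹ mod 37: 47·26 ≡ 1 (mod 37), so 47⁻¹ ≡ 26.
m = 8 + 47·((16 − 8)·26 mod 37) = 8 + 47·23 = 1089.
Check: 1089 mod 47 = 8, 1089 mod 37 = 16. ✓

1089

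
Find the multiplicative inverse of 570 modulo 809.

44

809 = 1*570 + 239
570 = 2*239 + 92
239 = 2*92 + 55
92 = 1*55 + 37
55 = 1*37 + 18
37 = 2*18 + 1
18 = 18*1 + 0
gcd(570, 809) = 1, so the inverse exists.
Bézout: 1 = −31*809 + 44*570.
So 570⁻¹ ≡ 44 (mod 809).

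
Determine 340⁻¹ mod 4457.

1927

Apply the Euclidean algorithm and back-substitute:
4457 = 13·340 + 37
340 = 9·37 + 7
37 = 5·7 + 2
7 = 3·2 + 1
2 = 2·1 + 0
gcd(340, 4457) = 1, so the inverse exists.
Back-substitute for 1:
1 = 1·7 − 3·2
  = −3·37 + 16·7
  = 16·340 − 147·37
  = −147·4457 + 1927·340
So 340⁻¹ ≡ 1927 (mod 4457).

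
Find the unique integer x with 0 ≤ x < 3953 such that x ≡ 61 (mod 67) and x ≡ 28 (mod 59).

67⁻¹ mod 59: 67·37 ≡ 1 (mod 59), so 67⁻¹ ≡ 37.
x = 61 + 67·((28 − 61)·37 mod 59) = 61 + 67·18 = 1267.

1267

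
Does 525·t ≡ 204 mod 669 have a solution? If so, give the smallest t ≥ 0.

203

gcd(525, 669) = 3, and 3 | 204, so solutions exist.
Divide through by 3: 175·t ≡ 68 (mod 223).
175⁻¹ ≡ 144 (mod 223).
t ≡ 144·68 ≡ 203 (mod 223).
The smallest non-negative solution is t = 203.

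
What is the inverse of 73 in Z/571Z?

352

571 = 7*73 + 60
73 = 1*60 + 13
60 = 4*13 + 8
13 = 1*8 + 5
8 = 1*5 + 3
5 = 1*3 + 2
3 = 1*2 + 1
2 = 2*1 + 0
gcd(73, 571) = 1, so the inverse exists.
Bézout: 1 = 28*571 − 219*73.
So 73⁻¹ ≡ −219 ≡ 352 (mod 571).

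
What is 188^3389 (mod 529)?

Using repeated squaring:
3389 in binary is 110100111101, i.e. 3389 = 2048 + 1024 + 256 + 32 + 16 + 8 + 4 + 1.
188^1 ≡ 188 (mod 529)
188^2 ≡ 188^2 = 35344 ≡ 430 (mod 529)
188^4 ≡ 430^2 = 184900 ≡ 279 (mod 529)
188^8 ≡ 279^2 = 77841 ≡ 78 (mod 529)
188^16 ≡ 78^2 = 6084 ≡ 265 (mod 529)
188^32 ≡ 265^2 = 70225 ≡ 397 (mod 529)
188^64 ≡ 397^2 = 157609 ≡ 496 (mod 529)
188^128 ≡ 496^2 = 246016 ≡ 31 (mod 529)
188^256 ≡ 31^2 = 961 ≡ 432 (mod 529)
188^512 ≡ 432^2 = 186624 ≡ 416 (mod 529)
188^1024 ≡ 416^2 = 173056 ≡ 73 (mod 529)
188^2048 ≡ 73^2 = 5329 ≡ 39 (mod 529)
188^3389 = 188^2048 × 188^1024 × 188^256 × 188^32 × 188^16 × 188^8 × 188^4 × 188^1 ≡ 39 × 73 × 432 × 397 × 265 × 78 × 279 × 188 (mod 529).
Accumulate the product:
39 × 73 = 2847 ≡ 202
202 × 432 = 87264 ≡ 508
508 × 397 = 201676 ≡ 127
127 × 265 = 33655 ≡ 328
328 × 78 = 25584 ≡ 192
192 × 279 = 53568 ≡ 139
139 × 188 = 26132 ≡ 211

211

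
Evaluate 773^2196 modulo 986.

339

Compute successive squares:
2196 in binary is 100010010100, i.e. 2196 = 2048 + 128 + 16 + 4.
773^1 ≡ 773 (mod 986)
773^2 ≡ 773^2 = 597529 ≡ 13 (mod 986)
773^4 ≡ 13^2 = 169 (mod 986)
773^8 ≡ 169^2 = 28561 ≡ 953 (mod 986)
773^16 ≡ 953^2 = 908209 ≡ 103 (mod 986)
773^32 ≡ 103^2 = 10609 ≡ 749 (mod 986)
773^64 ≡ 749^2 = 561001 ≡ 953 (mod 986)
773^128 ≡ 953^2 = 908209 ≡ 103 (mod 986)
773^256 ≡ 103^2 = 10609 ≡ 749 (mod 986)
773^512 ≡ 749^2 = 561001 ≡ 953 (mod 986)
773^1024 ≡ 953^2 = 908209 ≡ 103 (mod 986)
773^2048 ≡ 103^2 = 10609 ≡ 749 (mod 986)
773^2196 = 773^2048 × 773^128 × 773^16 × 773^4 ≡ 749 × 103 × 103 × 169 (mod 986).
Accumulate the product:
749 × 103 = 77147 ≡ 239
239 × 103 = 24617 ≡ 953
953 × 169 = 161057 ≡ 339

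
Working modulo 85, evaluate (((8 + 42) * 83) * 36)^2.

8 + 42 = 50
50 * 83 = 4150 ≡ 70 (mod 85)
70 * 36 = 2520 ≡ 55 (mod 85)
(55)^2 ≡ 50 (mod 85)

50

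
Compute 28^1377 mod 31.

1377 in binary is 10101100001, i.e. 1377 = 1024 + 256 + 64 + 32 + 1.
28^1 ≡ 28 (mod 31)
28^2 ≡ 28^2 = 784 ≡ 9 (mod 31)
28^4 ≡ 9^2 = 81 ≡ 19 (mod 31)
28^8 ≡ 19^2 = 361 ≡ 20 (mod 31)
28^16 ≡ 20^2 = 400 ≡ 28 (mod 31)
28^32 ≡ 28^2 = 784 ≡ 9 (mod 31)
28^64 ≡ 9^2 = 81 ≡ 19 (mod 31)
28^128 ≡ 19^2 = 361 ≡ 20 (mod 31)
28^256 ≡ 20^2 = 400 ≡ 28 (mod 31)
28^512 ≡ 28^2 = 784 ≡ 9 (mod 31)
28^1024 ≡ 9^2 = 81 ≡ 19 (mod 31)
28^1377 = 28^1024 * 28^256 * 28^64 * 28^32 * 28^1 ≡ 19 * 28 * 19 * 9 * 28 (mod 31).
Accumulate the product:
19 * 28 = 532 ≡ 5
5 * 19 = 95 ≡ 2
2 * 9 = 18
18 * 28 = 504 ≡ 8

8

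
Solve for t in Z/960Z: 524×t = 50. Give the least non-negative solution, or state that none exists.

gcd(524, 960) = 4, and 4 does not divide 50.
So the congruence has no solution.

no solution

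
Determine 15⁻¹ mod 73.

73 = 4*15 + 13
15 = 1*13 + 2
13 = 6*2 + 1
2 = 2*1 + 0
gcd(15, 73) = 1, so the inverse exists.
Back-substitute for 1:
1 = 1*13 − 6*2
  = −6*15 + 7*13
  = 7*73 − 34*15
So 15⁻¹ ≡ −34 ≡ 39 (mod 73).

39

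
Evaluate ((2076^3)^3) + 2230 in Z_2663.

(2076)^3 ≡ 836 (mod 2663)
(836)^3 ≡ 1541 (mod 2663)
1541 + 2230 = 3771 ≡ 1108 (mod 2663)

1108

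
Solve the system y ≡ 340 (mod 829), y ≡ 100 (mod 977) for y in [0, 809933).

724057

829⁻¹ mod 977: 829×33 ≡ 1 (mod 977), so 829⁻¹ ≡ 33.
y = 340 + 829×((100 − 340)×33 mod 977) = 340 + 829×873 = 724057.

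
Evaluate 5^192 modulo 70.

15

Compute successive squares:
192 in binary is 11000000, i.e. 192 = 128 + 64.
5^1 ≡ 5 (mod 70)
5^2 ≡ 5^2 = 25 (mod 70)
5^4 ≡ 25^2 = 625 ≡ 65 (mod 70)
5^8 ≡ 65^2 = 4225 ≡ 25 (mod 70)
5^16 ≡ 25^2 = 625 ≡ 65 (mod 70)
5^32 ≡ 65^2 = 4225 ≡ 25 (mod 70)
5^64 ≡ 25^2 = 625 ≡ 65 (mod 70)
5^128 ≡ 65^2 = 4225 ≡ 25 (mod 70)
5^192 = 5^128 × 5^64 ≡ 25 × 65 (mod 70).
25 × 65 = 1625 ≡ 15 (mod 70).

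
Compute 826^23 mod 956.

872

826^1 ≡ 826 (mod 956)
826^2 ≡ 826^2 = 682276 ≡ 648 (mod 956)
826^4 ≡ 648^2 = 419904 ≡ 220 (mod 956)
826^8 ≡ 220^2 = 48400 ≡ 600 (mod 956)
826^16 ≡ 600^2 = 360000 ≡ 544 (mod 956)
826^23 = 826^16 · 826^4 · 826^2 · 826^1 ≡ 544 · 220 · 648 · 826 (mod 956).
Accumulate the product:
544 · 220 = 119680 ≡ 180
180 · 648 = 116640 ≡ 8
8 · 826 = 6608 ≡ 872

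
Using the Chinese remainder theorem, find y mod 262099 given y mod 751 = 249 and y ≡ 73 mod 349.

220292

751⁻¹ mod 349: 751·270 ≡ 1 (mod 349), so 751⁻¹ ≡ 270.
y = 249 + 751·((73 − 249)·270 mod 349) = 249 + 751·293 = 220292.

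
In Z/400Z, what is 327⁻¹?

263

Apply the Euclidean algorithm and back-substitute:
400 = 1*327 + 73
327 = 4*73 + 35
73 = 2*35 + 3
35 = 11*3 + 2
3 = 1*2 + 1
2 = 2*1 + 0
gcd(327, 400) = 1, so the inverse exists.
Bézout: 1 = 112*400 − 137*327.
So 327⁻¹ ≡ −137 ≡ 263 (mod 400).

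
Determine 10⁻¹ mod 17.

17 = 1×10 + 7
10 = 1×7 + 3
7 = 2×3 + 1
3 = 3×1 + 0
gcd(10, 17) = 1, so the inverse exists.
Bézout: 1 = 3×17 − 5×10.
So 10⁻¹ ≡ −5 ≡ 12 (mod 17).

12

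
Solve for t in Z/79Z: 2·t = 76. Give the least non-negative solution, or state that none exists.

38

gcd(2, 79) = 1, so a unique solution mod 79 exists.
2⁻¹ ≡ 40 (mod 79).
t ≡ 40·76 ≡ 38 (mod 79).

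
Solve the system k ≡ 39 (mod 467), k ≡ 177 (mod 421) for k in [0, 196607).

467⁻¹ mod 421: 467*119 ≡ 1 (mod 421), so 467⁻¹ ≡ 119.
k = 39 + 467*((177 − 39)*119 mod 421) = 39 + 467*3 = 1440.
Check: 1440 mod 467 = 39, 1440 mod 421 = 177. ✓

1440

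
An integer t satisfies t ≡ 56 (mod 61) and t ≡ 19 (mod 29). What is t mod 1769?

61⁻¹ mod 29: 61·10 ≡ 1 (mod 29), so 61⁻¹ ≡ 10.
t = 56 + 61·((19 − 56)·10 mod 29) = 56 + 61·7 = 483.
Check: 483 mod 61 = 56, 483 mod 29 = 19. ✓

483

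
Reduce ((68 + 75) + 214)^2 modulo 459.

306

68 + 75 = 143
143 + 214 = 357
(357)^2 ≡ 306 (mod 459)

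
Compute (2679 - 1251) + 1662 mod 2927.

163

2679 - 1251 = 1428
1428 + 1662 = 3090 ≡ 163 (mod 2927)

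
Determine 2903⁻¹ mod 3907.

Run the extended Euclidean algorithm:
3907 = 1*2903 + 1004
2903 = 2*1004 + 895
1004 = 1*895 + 109
895 = 8*109 + 23
109 = 4*23 + 17
23 = 1*17 + 6
17 = 2*6 + 5
6 = 1*5 + 1
5 = 5*1 + 0
gcd(2903, 3907) = 1, so the inverse exists.
Back-substitute for 1:
1 = 1*6 − 1*5
  = −1*17 + 3*6
  = 3*23 − 4*17
  = −4*109 + 19*23
  = 19*895 − 156*109
  = −156*1004 + 175*895
  = 175*2903 − 506*1004
  = −506*3907 + 681*2903
So 2903⁻¹ ≡ 681 (mod 3907).

681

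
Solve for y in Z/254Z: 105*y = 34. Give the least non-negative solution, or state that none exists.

10

gcd(105, 254) = 1, so a unique solution mod 254 exists.
105⁻¹ ≡ 75 (mod 254).
y ≡ 75*34 ≡ 10 (mod 254).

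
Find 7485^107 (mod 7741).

107 in binary is 1101011, i.e. 107 = 64 + 32 + 8 + 2 + 1.
7485^1 ≡ 7485 (mod 7741)
7485^2 ≡ 7485^2 = 56025225 ≡ 3608 (mod 7741)
7485^4 ≡ 3608^2 = 13017664 ≡ 5043 (mod 7741)
7485^8 ≡ 5043^2 = 25431849 ≡ 2664 (mod 7741)
7485^16 ≡ 2664^2 = 7096896 ≡ 6140 (mod 7741)
7485^32 ≡ 6140^2 = 37699600 ≡ 930 (mod 7741)
7485^64 ≡ 930^2 = 864900 ≡ 5649 (mod 7741)
7485^107 = 7485^64 · 7485^32 · 7485^8 · 7485^2 · 7485^1 ≡ 5649 · 930 · 2664 · 3608 · 7485 (mod 7741).
Accumulate the product:
5649 · 930 = 5253570 ≡ 5172
5172 · 2664 = 13778208 ≡ 6969
6969 · 3608 = 25144152 ≡ 1384
1384 · 7485 = 10359240 ≡ 1782

1782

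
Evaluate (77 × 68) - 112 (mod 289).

211

77 × 68 = 5236 ≡ 34 (mod 289)
34 - 112 = -78 ≡ 211 (mod 289)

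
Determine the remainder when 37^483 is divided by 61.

37^1 ≡ 37 (mod 61)
37^2 ≡ 37^2 = 1369 ≡ 27 (mod 61)
37^4 ≡ 27^2 = 729 ≡ 58 (mod 61)
37^8 ≡ 58^2 = 3364 ≡ 9 (mod 61)
37^16 ≡ 9^2 = 81 ≡ 20 (mod 61)
37^32 ≡ 20^2 = 400 ≡ 34 (mod 61)
37^64 ≡ 34^2 = 1156 ≡ 58 (mod 61)
37^128 ≡ 58^2 = 3364 ≡ 9 (mod 61)
37^256 ≡ 9^2 = 81 ≡ 20 (mod 61)
37^483 = 37^256 * 37^128 * 37^64 * 37^32 * 37^2 * 37^1 ≡ 20 * 9 * 58 * 34 * 27 * 37 (mod 61).
Accumulate the product:
20 * 9 = 180 ≡ 58
58 * 58 = 3364 ≡ 9
9 * 34 = 306 ≡ 1
1 * 27 = 27
27 * 37 = 999 ≡ 23

23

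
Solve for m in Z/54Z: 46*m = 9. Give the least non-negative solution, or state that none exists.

gcd(46, 54) = 2, and 2 does not divide 9.
So the congruence has no solution.

no solution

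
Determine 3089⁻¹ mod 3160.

By the extended Euclidean algorithm:
3160 = 1×3089 + 71
3089 = 43×71 + 36
71 = 1×36 + 35
36 = 1×35 + 1
35 = 35×1 + 0
gcd(3089, 3160) = 1, so the inverse exists.
Back-substitute for 1:
1 = 1×36 − 1×35
  = −1×71 + 2×36
  = 2×3089 − 87×71
  = −87×3160 + 89×3089
So 3089⁻¹ ≡ 89 (mod 3160).

89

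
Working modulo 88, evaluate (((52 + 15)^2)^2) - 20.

52 + 15 = 67
(67)^2 ≡ 1 (mod 88)
(1)^2 ≡ 1 (mod 88)
1 - 20 = -19 ≡ 69 (mod 88)

69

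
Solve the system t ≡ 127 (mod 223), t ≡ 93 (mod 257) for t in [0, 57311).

223⁻¹ mod 257: 223*68 ≡ 1 (mod 257), so 223⁻¹ ≡ 68.
t = 127 + 223*((93 − 127)*68 mod 257) = 127 + 223*1 = 350.
Check: 350 mod 223 = 127, 350 mod 257 = 93. ✓

350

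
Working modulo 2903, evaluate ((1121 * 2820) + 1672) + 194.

1719

1121 * 2820 = 3161220 ≡ 2756 (mod 2903)
2756 + 1672 = 4428 ≡ 1525 (mod 2903)
1525 + 194 = 1719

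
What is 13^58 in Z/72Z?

By square-and-multiply:
58 in binary is 111010, i.e. 58 = 32 + 16 + 8 + 2.
13^1 ≡ 13 (mod 72)
13^2 ≡ 13^2 = 169 ≡ 25 (mod 72)
13^4 ≡ 25^2 = 625 ≡ 49 (mod 72)
13^8 ≡ 49^2 = 2401 ≡ 25 (mod 72)
13^16 ≡ 25^2 = 625 ≡ 49 (mod 72)
13^32 ≡ 49^2 = 2401 ≡ 25 (mod 72)
13^58 = 13^32 * 13^16 * 13^8 * 13^2 ≡ 25 * 49 * 25 * 25 (mod 72).
Accumulate the product:
25 * 49 = 1225 ≡ 1
1 * 25 = 25
25 * 25 = 625 ≡ 49

49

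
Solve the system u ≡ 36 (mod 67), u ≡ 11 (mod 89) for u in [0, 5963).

67⁻¹ mod 89: 67*4 ≡ 1 (mod 89), so 67⁻¹ ≡ 4.
u = 36 + 67*((11 − 36)*4 mod 89) = 36 + 67*78 = 5262.

5262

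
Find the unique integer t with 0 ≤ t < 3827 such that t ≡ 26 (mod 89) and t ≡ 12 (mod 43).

89⁻¹ mod 43: 89·29 ≡ 1 (mod 43), so 89⁻¹ ≡ 29.
t = 26 + 89·((12 − 26)·29 mod 43) = 26 + 89·24 = 2162.

2162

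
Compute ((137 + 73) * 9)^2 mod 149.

123

137 + 73 = 210 ≡ 61 (mod 149)
61 * 9 = 549 ≡ 102 (mod 149)
(102)^2 ≡ 123 (mod 149)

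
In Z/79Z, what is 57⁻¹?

61

Run the extended Euclidean algorithm:
79 = 1*57 + 22
57 = 2*22 + 13
22 = 1*13 + 9
13 = 1*9 + 4
9 = 2*4 + 1
4 = 4*1 + 0
gcd(57, 79) = 1, so the inverse exists.
Bézout: 1 = 13*79 − 18*57.
So 57⁻¹ ≡ −18 ≡ 61 (mod 79).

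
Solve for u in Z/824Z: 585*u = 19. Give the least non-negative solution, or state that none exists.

gcd(585, 824) = 1, so a unique solution mod 824 exists.
585⁻¹ ≡ 593 (mod 824).
u ≡ 593*19 ≡ 555 (mod 824).

555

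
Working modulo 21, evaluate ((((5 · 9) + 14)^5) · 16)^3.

5 · 9 = 45 ≡ 3 (mod 21)
3 + 14 = 17
(17)^5 ≡ 5 (mod 21)
5 · 16 = 80 ≡ 17 (mod 21)
(17)^3 ≡ 20 (mod 21)

20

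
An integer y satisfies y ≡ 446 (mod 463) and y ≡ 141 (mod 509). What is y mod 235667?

111103

463⁻¹ mod 509: 463×343 ≡ 1 (mod 509), so 463⁻¹ ≡ 343.
y = 446 + 463×((141 − 446)×343 mod 509) = 446 + 463×239 = 111103.
Check: 111103 mod 463 = 446, 111103 mod 509 = 141. ✓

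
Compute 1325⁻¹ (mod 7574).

7151

By the extended Euclidean algorithm:
7574 = 5×1325 + 949
1325 = 1×949 + 376
949 = 2×376 + 197
376 = 1×197 + 179
197 = 1×179 + 18
179 = 9×18 + 17
18 = 1×17 + 1
17 = 17×1 + 0
gcd(1325, 7574) = 1, so the inverse exists.
Bézout: 1 = 74×7574 − 423×1325.
So 1325⁻¹ ≡ −423 ≡ 7151 (mod 7574).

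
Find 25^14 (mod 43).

Compute successive squares:
14 in binary is 1110, i.e. 14 = 8 + 4 + 2.
25^1 ≡ 25 (mod 43)
25^2 ≡ 25^2 = 625 ≡ 23 (mod 43)
25^4 ≡ 23^2 = 529 ≡ 13 (mod 43)
25^8 ≡ 13^2 = 169 ≡ 40 (mod 43)
25^14 = 25^8 × 25^4 × 25^2 ≡ 40 × 13 × 23 (mod 43).
Accumulate the product:
40 × 13 = 520 ≡ 4
4 × 23 = 92 ≡ 6

6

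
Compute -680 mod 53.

-680 = -13*53 + 9, so -680 ≡ 9 (mod 53).

9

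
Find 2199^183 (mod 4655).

2934

Using repeated squaring:
183 in binary is 10110111, i.e. 183 = 128 + 32 + 16 + 4 + 2 + 1.
2199^1 ≡ 2199 (mod 4655)
2199^2 ≡ 2199^2 = 4835601 ≡ 3711 (mod 4655)
2199^4 ≡ 3711^2 = 13771521 ≡ 2031 (mod 4655)
2199^8 ≡ 2031^2 = 4124961 ≡ 631 (mod 4655)
2199^16 ≡ 631^2 = 398161 ≡ 2486 (mod 4655)
2199^32 ≡ 2486^2 = 6180196 ≡ 3011 (mod 4655)
2199^64 ≡ 3011^2 = 9066121 ≡ 2836 (mod 4655)
2199^128 ≡ 2836^2 = 8042896 ≡ 3711 (mod 4655)
2199^183 = 2199^128 · 2199^32 · 2199^16 · 2199^4 · 2199^2 · 2199^1 ≡ 3711 · 3011 · 2486 · 2031 · 3711 · 2199 (mod 4655).
Accumulate the product:
3711 · 3011 = 11173821 ≡ 1821
1821 · 2486 = 4527006 ≡ 2346
2346 · 2031 = 4764726 ≡ 2661
2661 · 3711 = 9874971 ≡ 1716
1716 · 2199 = 3773484 ≡ 2934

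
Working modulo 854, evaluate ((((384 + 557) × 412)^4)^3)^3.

386

384 + 557 = 941 ≡ 87 (mod 854)
87 × 412 = 35844 ≡ 830 (mod 854)
(830)^4 ≡ 424 (mod 854)
(424)^3 ≡ 400 (mod 854)
(400)^3 ≡ 386 (mod 854)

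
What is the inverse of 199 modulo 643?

601

Apply the Euclidean algorithm and back-substitute:
643 = 3×199 + 46
199 = 4×46 + 15
46 = 3×15 + 1
15 = 15×1 + 0
gcd(199, 643) = 1, so the inverse exists.
Bézout: 1 = 13×643 − 42×199.
So 199⁻¹ ≡ −42 ≡ 601 (mod 643).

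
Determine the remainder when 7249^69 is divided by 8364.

69 in binary is 1000101, i.e. 69 = 64 + 4 + 1.
7249^1 ≡ 7249 (mod 8364)
7249^2 ≡ 7249^2 = 52548001 ≡ 5353 (mod 8364)
7249^4 ≡ 5353^2 = 28654609 ≡ 7909 (mod 8364)
7249^8 ≡ 7909^2 = 62552281 ≡ 6289 (mod 8364)
7249^16 ≡ 6289^2 = 39551521 ≡ 6529 (mod 8364)
7249^32 ≡ 6529^2 = 42627841 ≡ 4897 (mod 8364)
7249^64 ≡ 4897^2 = 23980609 ≡ 1021 (mod 8364)
7249^69 = 7249^64 · 7249^4 · 7249^1 ≡ 1021 · 7909 · 7249 (mod 8364).
Accumulate the product:
1021 · 7909 = 8075089 ≡ 3829
3829 · 7249 = 27756421 ≡ 4669

4669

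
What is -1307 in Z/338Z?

45

-1307 = -4*338 + 45, so -1307 ≡ 45 (mod 338).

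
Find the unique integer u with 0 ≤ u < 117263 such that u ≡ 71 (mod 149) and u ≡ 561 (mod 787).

149⁻¹ mod 787: 149*206 ≡ 1 (mod 787), so 149⁻¹ ≡ 206.
u = 71 + 149*((561 − 71)*206 mod 787) = 71 + 149*204 = 30467.

30467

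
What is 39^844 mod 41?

844 in binary is 1101001100, i.e. 844 = 512 + 256 + 64 + 8 + 4.
39^1 ≡ 39 (mod 41)
39^2 ≡ 39^2 = 1521 ≡ 4 (mod 41)
39^4 ≡ 4^2 = 16 (mod 41)
39^8 ≡ 16^2 = 256 ≡ 10 (mod 41)
39^16 ≡ 10^2 = 100 ≡ 18 (mod 41)
39^32 ≡ 18^2 = 324 ≡ 37 (mod 41)
39^64 ≡ 37^2 = 1369 ≡ 16 (mod 41)
39^128 ≡ 16^2 = 256 ≡ 10 (mod 41)
39^256 ≡ 10^2 = 100 ≡ 18 (mod 41)
39^512 ≡ 18^2 = 324 ≡ 37 (mod 41)
39^844 = 39^512 * 39^256 * 39^64 * 39^8 * 39^4 ≡ 37 * 18 * 16 * 10 * 16 (mod 41).
Accumulate the product:
37 * 18 = 666 ≡ 10
10 * 16 = 160 ≡ 37
37 * 10 = 370 ≡ 1
1 * 16 = 16

16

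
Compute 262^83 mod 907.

16

By square-and-multiply:
83 in binary is 1010011, i.e. 83 = 64 + 16 + 2 + 1.
262^1 ≡ 262 (mod 907)
262^2 ≡ 262^2 = 68644 ≡ 619 (mod 907)
262^4 ≡ 619^2 = 383161 ≡ 407 (mod 907)
262^8 ≡ 407^2 = 165649 ≡ 575 (mod 907)
262^16 ≡ 575^2 = 330625 ≡ 477 (mod 907)
262^32 ≡ 477^2 = 227529 ≡ 779 (mod 907)
262^64 ≡ 779^2 = 606841 ≡ 58 (mod 907)
262^83 = 262^64 · 262^16 · 262^2 · 262^1 ≡ 58 · 477 · 619 · 262 (mod 907).
Accumulate the product:
58 · 477 = 27666 ≡ 456
456 · 619 = 282264 ≡ 187
187 · 262 = 48994 ≡ 16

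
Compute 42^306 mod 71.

8

Using repeated squaring:
306 in binary is 100110010, i.e. 306 = 256 + 32 + 16 + 2.
42^1 ≡ 42 (mod 71)
42^2 ≡ 42^2 = 1764 ≡ 60 (mod 71)
42^4 ≡ 60^2 = 3600 ≡ 50 (mod 71)
42^8 ≡ 50^2 = 2500 ≡ 15 (mod 71)
42^16 ≡ 15^2 = 225 ≡ 12 (mod 71)
42^32 ≡ 12^2 = 144 ≡ 2 (mod 71)
42^64 ≡ 2^2 = 4 (mod 71)
42^128 ≡ 4^2 = 16 (mod 71)
42^256 ≡ 16^2 = 256 ≡ 43 (mod 71)
42^306 = 42^256 * 42^32 * 42^16 * 42^2 ≡ 43 * 2 * 12 * 60 (mod 71).
Accumulate the product:
43 * 2 = 86 ≡ 15
15 * 12 = 180 ≡ 38
38 * 60 = 2280 ≡ 8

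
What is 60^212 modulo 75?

0

Using repeated squaring:
60^1 ≡ 60 (mod 75)
60^2 ≡ 60^2 = 3600 ≡ 0 (mod 75)
60^4 ≡ 0^2 = 0 (mod 75)
60^8 ≡ 0^2 = 0 (mod 75)
60^16 ≡ 0^2 = 0 (mod 75)
60^32 ≡ 0^2 = 0 (mod 75)
60^64 ≡ 0^2 = 0 (mod 75)
60^128 ≡ 0^2 = 0 (mod 75)
60^212 = 60^128 · 60^64 · 60^16 · 60^4 ≡ 0 · 0 · 0 · 0 (mod 75).
Accumulate the product:
0 · 0 = 0
0 · 0 = 0
0 · 0 = 0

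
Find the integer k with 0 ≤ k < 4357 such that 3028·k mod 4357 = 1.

4357 = 1×3028 + 1329
3028 = 2×1329 + 370
1329 = 3×370 + 219
370 = 1×219 + 151
219 = 1×151 + 68
151 = 2×68 + 15
68 = 4×15 + 8
15 = 1×8 + 7
8 = 1×7 + 1
7 = 7×1 + 0
gcd(3028, 4357) = 1, so the inverse exists.
Bézout: 1 = 401×4357 − 577×3028.
So 3028⁻¹ ≡ −577 ≡ 3780 (mod 4357).

3780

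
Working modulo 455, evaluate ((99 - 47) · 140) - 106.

349

99 - 47 = 52
52 · 140 = 7280 ≡ 0 (mod 455)
0 - 106 = -106 ≡ 349 (mod 455)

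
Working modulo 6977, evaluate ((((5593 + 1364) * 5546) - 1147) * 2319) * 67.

5921

5593 + 1364 = 6957
6957 * 5546 = 38583522 ≡ 712 (mod 6977)
712 - 1147 = -435 ≡ 6542 (mod 6977)
6542 * 2319 = 15170898 ≡ 2900 (mod 6977)
2900 * 67 = 194300 ≡ 5921 (mod 6977)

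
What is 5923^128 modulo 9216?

Compute successive squares:
5923^1 ≡ 5923 (mod 9216)
5923^2 ≡ 5923^2 = 35081929 ≡ 5833 (mod 9216)
5923^4 ≡ 5833^2 = 34023889 ≡ 7633 (mod 9216)
5923^8 ≡ 7633^2 = 58262689 ≡ 8353 (mod 9216)
5923^16 ≡ 8353^2 = 69772609 ≡ 7489 (mod 9216)
5923^32 ≡ 7489^2 = 56085121 ≡ 5761 (mod 9216)
5923^64 ≡ 5761^2 = 33189121 ≡ 2305 (mod 9216)
5923^128 ≡ 2305^2 = 5313025 ≡ 4609 (mod 9216)
So 5923^128 ≡ 4609 (mod 9216).

4609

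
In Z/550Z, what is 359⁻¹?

239

550 = 1*359 + 191
359 = 1*191 + 168
191 = 1*168 + 23
168 = 7*23 + 7
23 = 3*7 + 2
7 = 3*2 + 1
2 = 2*1 + 0
gcd(359, 550) = 1, so the inverse exists.
Bézout: 1 = −156*550 + 239*359.
So 359⁻¹ ≡ 239 (mod 550).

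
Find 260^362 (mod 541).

Using repeated squaring:
362 in binary is 101101010, i.e. 362 = 256 + 64 + 32 + 8 + 2.
260^1 ≡ 260 (mod 541)
260^2 ≡ 260^2 = 67600 ≡ 516 (mod 541)
260^4 ≡ 516^2 = 266256 ≡ 84 (mod 541)
260^8 ≡ 84^2 = 7056 ≡ 23 (mod 541)
260^16 ≡ 23^2 = 529 (mod 541)
260^32 ≡ 529^2 = 279841 ≡ 144 (mod 541)
260^64 ≡ 144^2 = 20736 ≡ 178 (mod 541)
260^128 ≡ 178^2 = 31684 ≡ 306 (mod 541)
260^256 ≡ 306^2 = 93636 ≡ 43 (mod 541)
260^362 = 260^256 × 260^64 × 260^32 × 260^8 × 260^2 ≡ 43 × 178 × 144 × 23 × 516 (mod 541).
Accumulate the product:
43 × 178 = 7654 ≡ 80
80 × 144 = 11520 ≡ 159
159 × 23 = 3657 ≡ 411
411 × 516 = 212076 ≡ 4

4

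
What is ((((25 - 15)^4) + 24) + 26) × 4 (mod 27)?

24

25 - 15 = 10
(10)^4 ≡ 10 (mod 27)
10 + 24 = 34 ≡ 7 (mod 27)
7 + 26 = 33 ≡ 6 (mod 27)
6 × 4 = 24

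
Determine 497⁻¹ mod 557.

492

Apply the Euclidean algorithm and back-substitute:
557 = 1×497 + 60
497 = 8×60 + 17
60 = 3×17 + 9
17 = 1×9 + 8
9 = 1×8 + 1
8 = 8×1 + 0
gcd(497, 557) = 1, so the inverse exists.
Bézout: 1 = 58×557 − 65×497.
So 497⁻¹ ≡ −65 ≡ 492 (mod 557).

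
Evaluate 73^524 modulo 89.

64

Compute successive squares:
73^1 ≡ 73 (mod 89)
73^2 ≡ 73^2 = 5329 ≡ 78 (mod 89)
73^4 ≡ 78^2 = 6084 ≡ 32 (mod 89)
73^8 ≡ 32^2 = 1024 ≡ 45 (mod 89)
73^16 ≡ 45^2 = 2025 ≡ 67 (mod 89)
73^32 ≡ 67^2 = 4489 ≡ 39 (mod 89)
73^64 ≡ 39^2 = 1521 ≡ 8 (mod 89)
73^128 ≡ 8^2 = 64 (mod 89)
73^256 ≡ 64^2 = 4096 ≡ 2 (mod 89)
73^512 ≡ 2^2 = 4 (mod 89)
73^524 = 73^512 · 73^8 · 73^4 ≡ 4 · 45 · 32 (mod 89).
Accumulate the product:
4 · 45 = 180 ≡ 2
2 · 32 = 64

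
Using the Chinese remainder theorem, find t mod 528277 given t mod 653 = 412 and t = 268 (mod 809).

366745

653⁻¹ mod 809: 653·586 ≡ 1 (mod 809), so 653⁻¹ ≡ 586.
t = 412 + 653·((268 − 412)·586 mod 809) = 412 + 653·561 = 366745.
Check: 366745 mod 653 = 412, 366745 mod 809 = 268. ✓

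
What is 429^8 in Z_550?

Compute successive squares:
429^1 ≡ 429 (mod 550)
429^2 ≡ 429^2 = 184041 ≡ 341 (mod 550)
429^4 ≡ 341^2 = 116281 ≡ 231 (mod 550)
429^8 ≡ 231^2 = 53361 ≡ 11 (mod 550)
So 429^8 ≡ 11 (mod 550).

11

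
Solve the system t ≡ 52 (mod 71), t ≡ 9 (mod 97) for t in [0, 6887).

5732

71⁻¹ mod 97: 71×41 ≡ 1 (mod 97), so 71⁻¹ ≡ 41.
t = 52 + 71×((9 − 52)×41 mod 97) = 52 + 71×80 = 5732.
Check: 5732 mod 71 = 52, 5732 mod 97 = 9. ✓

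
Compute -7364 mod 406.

350

-7364 = -19*406 + 350, so -7364 ≡ 350 (mod 406).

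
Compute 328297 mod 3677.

1044

328297 = 89×3677 + 1044, so 328297 ≡ 1044 (mod 3677).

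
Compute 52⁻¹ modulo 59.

Run the extended Euclidean algorithm:
59 = 1·52 + 7
52 = 7·7 + 3
7 = 2·3 + 1
3 = 3·1 + 0
gcd(52, 59) = 1, so the inverse exists.
Back-substitute for 1:
1 = 1·7 − 2·3
  = −2·52 + 15·7
  = 15·59 − 17·52
So 52⁻¹ ≡ −17 ≡ 42 (mod 59).

42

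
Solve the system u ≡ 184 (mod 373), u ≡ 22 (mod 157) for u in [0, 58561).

373⁻¹ mod 157: 373×8 ≡ 1 (mod 157), so 373⁻¹ ≡ 8.
u = 184 + 373×((22 − 184)×8 mod 157) = 184 + 373×117 = 43825.
Check: 43825 mod 373 = 184, 43825 mod 157 = 22. ✓

43825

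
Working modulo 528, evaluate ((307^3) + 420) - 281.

(307)^3 ≡ 43 (mod 528)
43 + 420 = 463
463 - 281 = 182

182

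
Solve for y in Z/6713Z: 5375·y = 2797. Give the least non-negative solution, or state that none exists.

2943

gcd(5375, 6713) = 1, so a unique solution mod 6713 exists.
5375⁻¹ ≡ 4962 (mod 6713).
y ≡ 4962·2797 ≡ 2943 (mod 6713).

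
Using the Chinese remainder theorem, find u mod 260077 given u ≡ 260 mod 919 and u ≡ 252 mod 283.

96755

919⁻¹ mod 283: 919·93 ≡ 1 (mod 283), so 919⁻¹ ≡ 93.
u = 260 + 919·((252 − 260)·93 mod 283) = 260 + 919·105 = 96755.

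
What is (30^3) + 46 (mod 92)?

90

(30)^3 ≡ 44 (mod 92)
44 + 46 = 90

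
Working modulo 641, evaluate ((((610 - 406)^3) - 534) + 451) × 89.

610 - 406 = 204
(204)^3 ≡ 260 (mod 641)
260 - 534 = -274 ≡ 367 (mod 641)
367 + 451 = 818 ≡ 177 (mod 641)
177 × 89 = 15753 ≡ 369 (mod 641)

369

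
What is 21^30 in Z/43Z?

11

30 in binary is 11110, i.e. 30 = 16 + 8 + 4 + 2.
21^1 ≡ 21 (mod 43)
21^2 ≡ 21^2 = 441 ≡ 11 (mod 43)
21^4 ≡ 11^2 = 121 ≡ 35 (mod 43)
21^8 ≡ 35^2 = 1225 ≡ 21 (mod 43)
21^16 ≡ 21^2 = 441 ≡ 11 (mod 43)
21^30 = 21^16 × 21^8 × 21^4 × 21^2 ≡ 11 × 21 × 35 × 11 (mod 43).
Accumulate the product:
11 × 21 = 231 ≡ 16
16 × 35 = 560 ≡ 1
1 × 11 = 11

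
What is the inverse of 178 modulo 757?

370

757 = 4·178 + 45
178 = 3·45 + 43
45 = 1·43 + 2
43 = 21·2 + 1
2 = 2·1 + 0
gcd(178, 757) = 1, so the inverse exists.
Back-substitute for 1:
1 = 1·43 − 21·2
  = −21·45 + 22·43
  = 22·178 − 87·45
  = −87·757 + 370·178
So 178⁻¹ ≡ 370 (mod 757).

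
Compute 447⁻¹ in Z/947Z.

By the extended Euclidean algorithm:
947 = 2·447 + 53
447 = 8·53 + 23
53 = 2·23 + 7
23 = 3·7 + 2
7 = 3·2 + 1
2 = 2·1 + 0
gcd(447, 947) = 1, so the inverse exists.
Back-substitute for 1:
1 = 1·7 − 3·2
  = −3·23 + 10·7
  = 10·53 − 23·23
  = −23·447 + 194·53
  = 194·947 − 411·447
So 447⁻¹ ≡ −411 ≡ 536 (mod 947).

536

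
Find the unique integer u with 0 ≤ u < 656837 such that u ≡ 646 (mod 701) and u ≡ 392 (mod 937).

196225

701⁻¹ mod 937: 701·401 ≡ 1 (mod 937), so 701⁻¹ ≡ 401.
u = 646 + 701·((392 − 646)·401 mod 937) = 646 + 701·279 = 196225.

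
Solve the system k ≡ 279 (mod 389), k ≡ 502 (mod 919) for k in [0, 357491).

308367

389⁻¹ mod 919: 389×189 ≡ 1 (mod 919), so 389⁻¹ ≡ 189.
k = 279 + 389×((502 − 279)×189 mod 919) = 279 + 389×792 = 308367.
Check: 308367 mod 389 = 279, 308367 mod 919 = 502. ✓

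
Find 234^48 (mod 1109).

1007

Using repeated squaring:
234^1 ≡ 234 (mod 1109)
234^2 ≡ 234^2 = 54756 ≡ 415 (mod 1109)
234^4 ≡ 415^2 = 172225 ≡ 330 (mod 1109)
234^8 ≡ 330^2 = 108900 ≡ 218 (mod 1109)
234^16 ≡ 218^2 = 47524 ≡ 946 (mod 1109)
234^32 ≡ 946^2 = 894916 ≡ 1062 (mod 1109)
234^48 = 234^32 · 234^16 ≡ 1062 · 946 (mod 1109).
1062 · 946 = 1004652 ≡ 1007 (mod 1109).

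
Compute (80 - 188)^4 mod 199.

80 - 188 = -108 ≡ 91 (mod 199)
(91)^4 ≡ 158 (mod 199)

158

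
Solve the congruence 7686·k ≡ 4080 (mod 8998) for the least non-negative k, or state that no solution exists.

1588

gcd(7686, 8998) = 2, and 2 | 4080, so solutions exist.
Divide through by 2: 3843·k ≡ 2040 mod 4499.
3843⁻¹ ≡ 2709 (mod 4499).
k ≡ 2709·2040 ≡ 1588 (mod 4499).
The smallest non-negative solution is k = 1588.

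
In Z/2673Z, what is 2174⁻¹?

1757

Run the extended Euclidean algorithm:
2673 = 1*2174 + 499
2174 = 4*499 + 178
499 = 2*178 + 143
178 = 1*143 + 35
143 = 4*35 + 3
35 = 11*3 + 2
3 = 1*2 + 1
2 = 2*1 + 0
gcd(2174, 2673) = 1, so the inverse exists.
Bézout: 1 = 745*2673 − 916*2174.
So 2174⁻¹ ≡ −916 ≡ 1757 (mod 2673).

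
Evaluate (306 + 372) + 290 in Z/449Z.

70

306 + 372 = 678 ≡ 229 (mod 449)
229 + 290 = 519 ≡ 70 (mod 449)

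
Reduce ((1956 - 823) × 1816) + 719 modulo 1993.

1956 - 823 = 1133
1133 × 1816 = 2057528 ≡ 752 (mod 1993)
752 + 719 = 1471

1471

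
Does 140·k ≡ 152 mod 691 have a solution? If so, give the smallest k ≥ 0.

238

gcd(140, 691) = 1, so a unique solution mod 691 exists.
140⁻¹ ≡ 538 (mod 691).
k ≡ 538·152 ≡ 238 (mod 691).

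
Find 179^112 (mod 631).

79

Compute successive squares:
112 in binary is 1110000, i.e. 112 = 64 + 32 + 16.
179^1 ≡ 179 (mod 631)
179^2 ≡ 179^2 = 32041 ≡ 491 (mod 631)
179^4 ≡ 491^2 = 241081 ≡ 39 (mod 631)
179^8 ≡ 39^2 = 1521 ≡ 259 (mod 631)
179^16 ≡ 259^2 = 67081 ≡ 195 (mod 631)
179^32 ≡ 195^2 = 38025 ≡ 165 (mod 631)
179^64 ≡ 165^2 = 27225 ≡ 92 (mod 631)
179^112 = 179^64 · 179^32 · 179^16 ≡ 92 · 165 · 195 (mod 631).
Accumulate the product:
92 · 165 = 15180 ≡ 36
36 · 195 = 7020 ≡ 79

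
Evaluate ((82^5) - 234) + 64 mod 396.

326

(82)^5 ≡ 100 (mod 396)
100 - 234 = -134 ≡ 262 (mod 396)
262 + 64 = 326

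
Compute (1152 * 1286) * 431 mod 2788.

1096

1152 * 1286 = 1481472 ≡ 1044 (mod 2788)
1044 * 431 = 449964 ≡ 1096 (mod 2788)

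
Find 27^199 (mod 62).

199 in binary is 11000111, i.e. 199 = 128 + 64 + 4 + 2 + 1.
27^1 ≡ 27 (mod 62)
27^2 ≡ 27^2 = 729 ≡ 47 (mod 62)
27^4 ≡ 47^2 = 2209 ≡ 39 (mod 62)
27^8 ≡ 39^2 = 1521 ≡ 33 (mod 62)
27^16 ≡ 33^2 = 1089 ≡ 35 (mod 62)
27^32 ≡ 35^2 = 1225 ≡ 47 (mod 62)
27^64 ≡ 47^2 = 2209 ≡ 39 (mod 62)
27^128 ≡ 39^2 = 1521 ≡ 33 (mod 62)
27^199 = 27^128 · 27^64 · 27^4 · 27^2 · 27^1 ≡ 33 · 39 · 39 · 47 · 27 (mod 62).
Accumulate the product:
33 · 39 = 1287 ≡ 47
47 · 39 = 1833 ≡ 35
35 · 47 = 1645 ≡ 33
33 · 27 = 891 ≡ 23

23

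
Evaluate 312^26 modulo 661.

597

312^1 ≡ 312 (mod 661)
312^2 ≡ 312^2 = 97344 ≡ 177 (mod 661)
312^4 ≡ 177^2 = 31329 ≡ 262 (mod 661)
312^8 ≡ 262^2 = 68644 ≡ 561 (mod 661)
312^16 ≡ 561^2 = 314721 ≡ 85 (mod 661)
312^26 = 312^16 · 312^8 · 312^2 ≡ 85 · 561 · 177 (mod 661).
Accumulate the product:
85 · 561 = 47685 ≡ 93
93 · 177 = 16461 ≡ 597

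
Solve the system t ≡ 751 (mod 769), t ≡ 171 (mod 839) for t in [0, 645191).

769⁻¹ mod 839: 769*827 ≡ 1 (mod 839), so 769⁻¹ ≡ 827.
t = 751 + 769*((171 − 751)*827 mod 839) = 751 + 769*248 = 191463.
Check: 191463 mod 769 = 751, 191463 mod 839 = 171. ✓

191463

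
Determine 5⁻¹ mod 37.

Run the extended Euclidean algorithm:
37 = 7×5 + 2
5 = 2×2 + 1
2 = 2×1 + 0
gcd(5, 37) = 1, so the inverse exists.
Bézout: 1 = −2×37 + 15×5.
So 5⁻¹ ≡ 15 (mod 37).

15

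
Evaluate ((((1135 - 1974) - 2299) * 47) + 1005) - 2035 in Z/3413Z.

1135 - 1974 = -839 ≡ 2574 (mod 3413)
2574 - 2299 = 275
275 * 47 = 12925 ≡ 2686 (mod 3413)
2686 + 1005 = 3691 ≡ 278 (mod 3413)
278 - 2035 = -1757 ≡ 1656 (mod 3413)

1656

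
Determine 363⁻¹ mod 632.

195

632 = 1·363 + 269
363 = 1·269 + 94
269 = 2·94 + 81
94 = 1·81 + 13
81 = 6·13 + 3
13 = 4·3 + 1
3 = 3·1 + 0
gcd(363, 632) = 1, so the inverse exists.
Back-substitute for 1:
1 = 1·13 − 4·3
  = −4·81 + 25·13
  = 25·94 − 29·81
  = −29·269 + 83·94
  = 83·363 − 112·269
  = −112·632 + 195·363
So 363⁻¹ ≡ 195 (mod 632).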